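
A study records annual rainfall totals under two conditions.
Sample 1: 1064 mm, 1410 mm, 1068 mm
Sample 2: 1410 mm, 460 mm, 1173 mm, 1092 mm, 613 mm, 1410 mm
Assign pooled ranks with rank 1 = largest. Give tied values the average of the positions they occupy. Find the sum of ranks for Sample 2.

30

Sorted (descending): 1410, 1410, 1410, 1173, 1092, 1068, 1064, 613, 460
The 3 values of 1410 occupy positions 1–3 → average rank 2.
Sample 2 values → pooled ranks: 1410→2, 460→9, 1173→4, 1092→5, 613→8, 1410→2
Rank sum = 2 + 9 + 4 + 5 + 8 + 2 = 30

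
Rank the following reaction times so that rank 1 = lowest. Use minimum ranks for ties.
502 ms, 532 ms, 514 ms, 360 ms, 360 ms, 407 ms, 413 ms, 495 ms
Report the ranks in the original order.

6, 8, 7, 1, 1, 3, 4, 5

Sorted (ascending): 360, 360, 407, 413, 495, 502, 514, 532
The 2 values of 360 occupy positions 1–2 → each gets rank 1.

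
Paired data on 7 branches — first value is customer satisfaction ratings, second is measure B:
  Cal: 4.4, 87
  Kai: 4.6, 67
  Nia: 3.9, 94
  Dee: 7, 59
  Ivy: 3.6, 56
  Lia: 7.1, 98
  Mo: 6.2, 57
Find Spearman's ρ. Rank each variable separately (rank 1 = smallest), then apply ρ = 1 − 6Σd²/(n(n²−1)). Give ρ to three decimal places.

0.321

Ranks of variable 1: 3, 4, 2, 6, 1, 7, 5
Ranks of variable 2: 5, 4, 6, 3, 1, 7, 2
d = r₁ − r₂: -2, 0, -4, 3, 0, 0, 3
d²: 4, 0, 16, 9, 0, 0, 9; Σd² = 38
ρ = 1 − 6·38/(7·48) = 1 − 228/336 = 0.321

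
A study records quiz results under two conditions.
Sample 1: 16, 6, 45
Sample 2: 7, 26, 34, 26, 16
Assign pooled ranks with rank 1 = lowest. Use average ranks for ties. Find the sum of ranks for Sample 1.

Sorted (ascending): 6, 7, 16, 16, 26, 26, 34, 45
The 2 values of 16 occupy positions 3–4 → average rank (3+4)/2 = 3.5.
The 2 values of 26 occupy positions 5–6 → average rank (5+6)/2 = 5.5.
Sample 1 values → pooled ranks: 16→3.5, 6→1, 45→8
Rank sum = 3.5 + 1 + 8 = 12.5

12.5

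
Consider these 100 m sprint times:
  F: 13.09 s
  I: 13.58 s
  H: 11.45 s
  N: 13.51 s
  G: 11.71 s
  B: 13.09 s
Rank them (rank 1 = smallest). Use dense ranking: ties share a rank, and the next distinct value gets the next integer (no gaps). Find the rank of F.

Sorted (ascending): 11.45, 11.71, 13.09, 13.09, 13.51, 13.58
The 2 values of 13.09 share dense rank 3.
Remaining distinct values take the next consecutive integers.
F has value 13.09 s → rank 3.

3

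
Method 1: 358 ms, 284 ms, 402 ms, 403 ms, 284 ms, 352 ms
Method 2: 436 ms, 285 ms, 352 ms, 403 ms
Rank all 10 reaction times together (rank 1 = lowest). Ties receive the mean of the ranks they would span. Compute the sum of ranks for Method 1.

Sorted (ascending): 284, 284, 285, 352, 352, 358, 402, 403, 403, 436
The 2 values of 284 occupy positions 1–2 → average rank (1+2)/2 = 1.5.
The 2 values of 352 occupy positions 4–5 → average rank (4+5)/2 = 4.5.
The 2 values of 403 occupy positions 8–9 → average rank (8+9)/2 = 8.5.
Method 1 values → pooled ranks: 358→6, 284→1.5, 402→7, 403→8.5, 284→1.5, 352→4.5
Rank sum = 6 + 1.5 + 7 + 8.5 + 1.5 + 4.5 = 29

29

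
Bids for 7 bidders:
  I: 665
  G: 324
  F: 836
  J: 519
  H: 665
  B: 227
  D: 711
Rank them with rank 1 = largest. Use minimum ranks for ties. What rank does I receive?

3

Sorted (descending): 836, 711, 665, 665, 519, 324, 227
The 2 values of 665 occupy positions 3–4 → each gets rank 3.
I has value 665 → rank 3.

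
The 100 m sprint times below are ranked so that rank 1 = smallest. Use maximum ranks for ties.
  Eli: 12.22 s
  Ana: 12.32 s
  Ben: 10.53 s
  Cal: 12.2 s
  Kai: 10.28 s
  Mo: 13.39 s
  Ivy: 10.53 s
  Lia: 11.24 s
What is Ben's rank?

3

Sorted (ascending): 10.28, 10.53, 10.53, 11.24, 12.2, 12.22, 12.32, 13.39
The 2 values of 10.53 occupy positions 2–3 → each gets rank 3.
Ben has value 10.53 s → rank 3.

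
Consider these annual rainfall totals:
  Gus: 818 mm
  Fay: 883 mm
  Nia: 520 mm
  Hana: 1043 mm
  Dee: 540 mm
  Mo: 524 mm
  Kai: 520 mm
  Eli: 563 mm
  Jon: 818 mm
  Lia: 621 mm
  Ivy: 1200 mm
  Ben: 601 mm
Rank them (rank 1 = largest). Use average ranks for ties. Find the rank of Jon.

Sorted (descending): 1200, 1043, 883, 818, 818, 621, 601, 563, 540, 524, 520, 520
The 2 values of 818 occupy positions 4–5 → average rank (4+5)/2 = 4.5.
The 2 values of 520 occupy positions 11–12 → average rank (11+12)/2 = 11.5.
Jon has value 818 mm → rank 4.5.

4.5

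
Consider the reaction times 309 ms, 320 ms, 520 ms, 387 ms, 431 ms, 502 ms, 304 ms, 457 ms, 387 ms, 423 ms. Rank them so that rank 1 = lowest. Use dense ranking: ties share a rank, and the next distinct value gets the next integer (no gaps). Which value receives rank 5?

423

Sorted (ascending): 304, 309, 320, 387, 387, 423, 431, 457, 502, 520
The 2 values of 387 share dense rank 4.
Remaining distinct values take the next consecutive integers.
Rank 5 → value 423.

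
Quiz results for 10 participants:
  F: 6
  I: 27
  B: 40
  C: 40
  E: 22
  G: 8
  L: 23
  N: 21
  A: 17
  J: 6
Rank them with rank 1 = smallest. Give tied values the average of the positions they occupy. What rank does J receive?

Sorted (ascending): 6, 6, 8, 17, 21, 22, 23, 27, 40, 40
The 2 values of 6 occupy positions 1–2 → average rank (1+2)/2 = 1.5.
The 2 values of 40 occupy positions 9–10 → average rank (9+10)/2 = 9.5.
J has value 6 → rank 1.5.

1.5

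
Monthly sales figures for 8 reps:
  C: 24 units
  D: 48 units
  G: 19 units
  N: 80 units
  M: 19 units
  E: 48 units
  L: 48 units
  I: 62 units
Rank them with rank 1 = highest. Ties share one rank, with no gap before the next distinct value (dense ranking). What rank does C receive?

Sorted (descending): 80, 62, 48, 48, 48, 24, 19, 19
The 3 values of 48 share dense rank 3.
The 2 values of 19 share dense rank 5.
Remaining distinct values take the next consecutive integers.
C has value 24 units → rank 4.

4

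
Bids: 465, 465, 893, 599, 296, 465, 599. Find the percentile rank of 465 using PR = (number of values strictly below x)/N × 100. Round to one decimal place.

14.3

N = 7.
Strictly below 465: 1. Equal to 465: 3.
PR = 1/7 × 100 = 14.3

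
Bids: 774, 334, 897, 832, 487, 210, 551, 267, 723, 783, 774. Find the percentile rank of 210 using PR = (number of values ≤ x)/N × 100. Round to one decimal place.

9.1

N = 11.
Strictly below 210: 0. Equal to 210: 1.
PR = 1/11 × 100 = 9.1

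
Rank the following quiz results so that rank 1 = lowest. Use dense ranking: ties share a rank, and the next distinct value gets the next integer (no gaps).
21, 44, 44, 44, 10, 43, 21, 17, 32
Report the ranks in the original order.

Sorted (ascending): 10, 17, 21, 21, 32, 43, 44, 44, 44
The 2 values of 21 share dense rank 3.
The 3 values of 44 share dense rank 6.
Remaining distinct values take the next consecutive integers.

3, 6, 6, 6, 1, 5, 3, 2, 4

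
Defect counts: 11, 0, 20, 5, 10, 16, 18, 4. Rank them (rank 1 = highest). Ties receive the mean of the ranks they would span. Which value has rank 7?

4

Sorted (descending): 20, 18, 16, 11, 10, 5, 4, 0
No ties — each value takes its position as its rank.
Rank 7 → value 4.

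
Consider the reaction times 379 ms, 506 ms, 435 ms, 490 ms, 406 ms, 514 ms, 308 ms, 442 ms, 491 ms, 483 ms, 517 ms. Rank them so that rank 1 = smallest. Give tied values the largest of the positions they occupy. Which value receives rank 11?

517

Sorted (ascending): 308, 379, 406, 435, 442, 483, 490, 491, 506, 514, 517
No ties — each value takes its position as its rank.
Rank 11 → value 517.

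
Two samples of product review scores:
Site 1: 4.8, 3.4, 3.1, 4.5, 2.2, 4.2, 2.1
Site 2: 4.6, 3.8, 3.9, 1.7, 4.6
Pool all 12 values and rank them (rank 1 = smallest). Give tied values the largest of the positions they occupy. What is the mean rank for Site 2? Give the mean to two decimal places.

7.20

Sorted (ascending): 1.7, 2.1, 2.2, 3.1, 3.4, 3.8, 3.9, 4.2, 4.5, 4.6, 4.6, 4.8
The 2 values of 4.6 occupy positions 10–11 → each gets rank 11.
Site 2 values → pooled ranks: 4.6→11, 3.8→6, 3.9→7, 1.7→1, 4.6→11
Mean rank = (11 + 6 + 7 + 1 + 11) / 5 = 7.20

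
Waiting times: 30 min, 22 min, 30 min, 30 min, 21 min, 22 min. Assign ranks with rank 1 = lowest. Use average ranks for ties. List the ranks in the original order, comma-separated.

5, 2.5, 5, 5, 1, 2.5

Sorted (ascending): 21, 22, 22, 30, 30, 30
The 2 values of 22 occupy positions 2–3 → average rank (2+3)/2 = 2.5.
The 3 values of 30 occupy positions 4–6 → average rank 5.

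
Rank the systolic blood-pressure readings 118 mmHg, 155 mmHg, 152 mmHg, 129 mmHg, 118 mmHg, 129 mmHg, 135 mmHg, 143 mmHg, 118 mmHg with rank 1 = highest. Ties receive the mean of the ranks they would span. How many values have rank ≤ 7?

6

Sorted (descending): 155, 152, 143, 135, 129, 129, 118, 118, 118
The 2 values of 129 occupy positions 5–6 → average rank (5+6)/2 = 5.5.
The 3 values of 118 occupy positions 7–9 → average rank 8.
Ranks ≤ 7: {1, 2, 3, 4, 5.5, 5.5} → 6 values.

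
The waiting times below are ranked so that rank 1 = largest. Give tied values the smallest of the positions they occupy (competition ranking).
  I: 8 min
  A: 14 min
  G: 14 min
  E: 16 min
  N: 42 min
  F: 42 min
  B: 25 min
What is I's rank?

7

Sorted (descending): 42, 42, 25, 16, 14, 14, 8
The 2 values of 42 occupy positions 1–2 → each gets rank 1.
The 2 values of 14 occupy positions 5–6 → each gets rank 5.
I has value 8 min → rank 7.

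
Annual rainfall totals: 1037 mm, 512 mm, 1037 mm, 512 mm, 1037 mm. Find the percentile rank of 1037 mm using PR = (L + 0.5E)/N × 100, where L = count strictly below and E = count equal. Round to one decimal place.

N = 5.
Strictly below 1037: 2. Equal to 1037: 3.
PR = (2 + 0.5·3)/5 × 100 = 70.0

70.0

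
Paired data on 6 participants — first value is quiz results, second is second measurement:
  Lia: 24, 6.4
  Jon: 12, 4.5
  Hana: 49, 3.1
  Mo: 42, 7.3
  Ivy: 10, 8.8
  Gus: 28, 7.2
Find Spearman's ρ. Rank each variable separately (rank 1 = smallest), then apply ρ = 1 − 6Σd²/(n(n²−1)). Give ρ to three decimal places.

-0.429

Ranks of variable 1: 3, 2, 6, 5, 1, 4
Ranks of variable 2: 3, 2, 1, 5, 6, 4
d = r₁ − r₂: 0, 0, 5, 0, -5, 0
d²: 0, 0, 25, 0, 25, 0; Σd² = 50
ρ = 1 − 6·50/(6·35) = 1 − 300/210 = -0.429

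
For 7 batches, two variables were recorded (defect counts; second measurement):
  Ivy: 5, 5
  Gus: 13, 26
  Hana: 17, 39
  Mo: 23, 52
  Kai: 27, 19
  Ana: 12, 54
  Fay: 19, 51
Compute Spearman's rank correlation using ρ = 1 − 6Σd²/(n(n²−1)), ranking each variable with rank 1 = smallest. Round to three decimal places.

Ranks of variable 1: 1, 3, 4, 6, 7, 2, 5
Ranks of variable 2: 1, 3, 4, 6, 2, 7, 5
d = r₁ − r₂: 0, 0, 0, 0, 5, -5, 0
d²: 0, 0, 0, 0, 25, 25, 0; Σd² = 50
ρ = 1 − 6·50/(7·48) = 1 − 300/336 = 0.107

0.107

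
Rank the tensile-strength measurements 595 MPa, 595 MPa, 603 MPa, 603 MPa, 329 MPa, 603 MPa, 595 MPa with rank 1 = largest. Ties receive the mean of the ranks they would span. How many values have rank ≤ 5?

Sorted (descending): 603, 603, 603, 595, 595, 595, 329
The 3 values of 603 occupy positions 1–3 → average rank 2.
The 3 values of 595 occupy positions 4–6 → average rank 5.
Ranks ≤ 5: {2, 2, 2, 5, 5, 5} → 6 values.

6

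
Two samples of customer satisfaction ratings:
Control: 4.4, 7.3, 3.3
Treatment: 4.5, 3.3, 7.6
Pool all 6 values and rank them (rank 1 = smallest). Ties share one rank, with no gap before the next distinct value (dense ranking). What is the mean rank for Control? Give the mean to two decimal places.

Sorted (ascending): 3.3, 3.3, 4.4, 4.5, 7.3, 7.6
The 2 values of 3.3 share dense rank 1.
Remaining distinct values take the next consecutive integers.
Control values → pooled ranks: 4.4→2, 7.3→4, 3.3→1
Mean rank = (2 + 4 + 1) / 3 = 2.33

2.33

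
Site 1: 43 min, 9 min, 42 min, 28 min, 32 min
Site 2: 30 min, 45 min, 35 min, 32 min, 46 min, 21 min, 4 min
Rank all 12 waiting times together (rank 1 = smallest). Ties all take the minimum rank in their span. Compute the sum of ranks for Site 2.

46

Sorted (ascending): 4, 9, 21, 28, 30, 32, 32, 35, 42, 43, 45, 46
The 2 values of 32 occupy positions 6–7 → each gets rank 6.
Site 2 values → pooled ranks: 30→5, 45→11, 35→8, 32→6, 46→12, 21→3, 4→1
Rank sum = 5 + 11 + 8 + 6 + 12 + 3 + 1 = 46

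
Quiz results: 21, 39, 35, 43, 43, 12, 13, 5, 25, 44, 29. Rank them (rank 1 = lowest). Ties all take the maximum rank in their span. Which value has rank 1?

5

Sorted (ascending): 5, 12, 13, 21, 25, 29, 35, 39, 43, 43, 44
The 2 values of 43 occupy positions 9–10 → each gets rank 10.
Rank 1 → value 5.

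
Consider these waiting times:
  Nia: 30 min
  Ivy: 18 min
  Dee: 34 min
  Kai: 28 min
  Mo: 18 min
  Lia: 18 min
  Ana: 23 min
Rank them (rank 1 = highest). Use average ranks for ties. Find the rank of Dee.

Sorted (descending): 34, 30, 28, 23, 18, 18, 18
The 3 values of 18 occupy positions 5–7 → average rank 6.
Dee has value 34 min → rank 1.

1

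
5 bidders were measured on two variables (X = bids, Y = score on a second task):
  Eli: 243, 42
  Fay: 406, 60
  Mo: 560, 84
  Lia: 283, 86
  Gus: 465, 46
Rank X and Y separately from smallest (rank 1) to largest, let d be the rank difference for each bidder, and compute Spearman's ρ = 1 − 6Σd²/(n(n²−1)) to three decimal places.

Ranks of variable 1: 1, 3, 5, 2, 4
Ranks of variable 2: 1, 3, 4, 5, 2
d = r₁ − r₂: 0, 0, 1, -3, 2
d²: 0, 0, 1, 9, 4; Σd² = 14
ρ = 1 − 6·14/(5·24) = 1 − 84/120 = 0.300

0.300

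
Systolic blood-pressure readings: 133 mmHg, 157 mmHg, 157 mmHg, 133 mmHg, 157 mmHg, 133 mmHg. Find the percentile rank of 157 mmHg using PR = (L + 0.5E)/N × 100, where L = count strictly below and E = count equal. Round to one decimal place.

75.0

N = 6.
Strictly below 157: 3. Equal to 157: 3.
PR = (3 + 0.5·3)/6 × 100 = 75.0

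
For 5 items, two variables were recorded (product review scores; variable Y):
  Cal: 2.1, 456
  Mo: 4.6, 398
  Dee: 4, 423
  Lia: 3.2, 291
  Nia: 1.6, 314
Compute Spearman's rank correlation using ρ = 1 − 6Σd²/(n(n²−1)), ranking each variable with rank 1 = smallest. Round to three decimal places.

0.100

Ranks of variable 1: 2, 5, 4, 3, 1
Ranks of variable 2: 5, 3, 4, 1, 2
d = r₁ − r₂: -3, 2, 0, 2, -1
d²: 9, 4, 0, 4, 1; Σd² = 18
ρ = 1 − 6·18/(5·24) = 1 − 108/120 = 0.100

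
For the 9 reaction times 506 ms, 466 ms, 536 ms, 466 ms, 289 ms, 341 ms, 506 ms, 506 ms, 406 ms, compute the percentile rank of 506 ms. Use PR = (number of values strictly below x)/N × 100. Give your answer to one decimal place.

N = 9.
Strictly below 506: 5. Equal to 506: 3.
PR = 5/9 × 100 = 55.6

55.6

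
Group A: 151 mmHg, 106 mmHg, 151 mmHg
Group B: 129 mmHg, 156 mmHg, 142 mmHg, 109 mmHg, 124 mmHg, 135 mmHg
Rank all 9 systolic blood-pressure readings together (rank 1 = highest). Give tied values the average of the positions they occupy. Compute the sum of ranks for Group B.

Sorted (descending): 156, 151, 151, 142, 135, 129, 124, 109, 106
The 2 values of 151 occupy positions 2–3 → average rank (2+3)/2 = 2.5.
Group B values → pooled ranks: 129→6, 156→1, 142→4, 109→8, 124→7, 135→5
Rank sum = 6 + 1 + 4 + 8 + 7 + 5 = 31

31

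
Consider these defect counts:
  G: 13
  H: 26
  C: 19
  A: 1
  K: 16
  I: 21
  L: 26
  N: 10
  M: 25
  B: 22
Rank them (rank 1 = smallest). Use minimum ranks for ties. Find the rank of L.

Sorted (ascending): 1, 10, 13, 16, 19, 21, 22, 25, 26, 26
The 2 values of 26 occupy positions 9–10 → each gets rank 9.
L has value 26 → rank 9.

9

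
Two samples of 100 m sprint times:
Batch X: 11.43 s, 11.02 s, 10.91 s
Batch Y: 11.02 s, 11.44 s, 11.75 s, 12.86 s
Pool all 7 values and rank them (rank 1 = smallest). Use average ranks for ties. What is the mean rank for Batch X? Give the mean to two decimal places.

2.50

Sorted (ascending): 10.91, 11.02, 11.02, 11.43, 11.44, 11.75, 12.86
The 2 values of 11.02 occupy positions 2–3 → average rank (2+3)/2 = 2.5.
Batch X values → pooled ranks: 11.43→4, 11.02→2.5, 10.91→1
Mean rank = (4 + 2.5 + 1) / 3 = 2.50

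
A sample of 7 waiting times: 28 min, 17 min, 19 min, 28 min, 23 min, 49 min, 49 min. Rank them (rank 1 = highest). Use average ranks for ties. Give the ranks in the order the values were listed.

Sorted (descending): 49, 49, 28, 28, 23, 19, 17
The 2 values of 49 occupy positions 1–2 → average rank (1+2)/2 = 1.5.
The 2 values of 28 occupy positions 3–4 → average rank (3+4)/2 = 3.5.

3.5, 7, 6, 3.5, 5, 1.5, 1.5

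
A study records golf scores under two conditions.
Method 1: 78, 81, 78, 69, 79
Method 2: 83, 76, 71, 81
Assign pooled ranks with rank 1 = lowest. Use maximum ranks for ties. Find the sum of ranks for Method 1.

Sorted (ascending): 69, 71, 76, 78, 78, 79, 81, 81, 83
The 2 values of 78 occupy positions 4–5 → each gets rank 5.
The 2 values of 81 occupy positions 7–8 → each gets rank 8.
Method 1 values → pooled ranks: 78→5, 81→8, 78→5, 69→1, 79→6
Rank sum = 5 + 8 + 5 + 1 + 6 = 25

25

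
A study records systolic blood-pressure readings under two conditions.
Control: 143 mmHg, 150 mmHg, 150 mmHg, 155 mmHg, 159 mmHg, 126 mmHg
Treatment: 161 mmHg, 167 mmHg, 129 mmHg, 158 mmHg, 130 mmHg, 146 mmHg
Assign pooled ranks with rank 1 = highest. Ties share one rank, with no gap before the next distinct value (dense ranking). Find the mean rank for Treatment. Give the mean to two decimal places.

Sorted (descending): 167, 161, 159, 158, 155, 150, 150, 146, 143, 130, 129, 126
The 2 values of 150 share dense rank 6.
Remaining distinct values take the next consecutive integers.
Treatment values → pooled ranks: 161→2, 167→1, 129→10, 158→4, 130→9, 146→7
Mean rank = (2 + 1 + 10 + 4 + 9 + 7) / 6 = 5.50

5.50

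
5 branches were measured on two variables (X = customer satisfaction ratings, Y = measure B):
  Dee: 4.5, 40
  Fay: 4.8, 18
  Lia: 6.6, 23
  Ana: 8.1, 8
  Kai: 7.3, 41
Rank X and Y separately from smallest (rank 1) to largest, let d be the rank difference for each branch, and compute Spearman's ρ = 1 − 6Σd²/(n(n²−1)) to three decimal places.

Ranks of variable 1: 1, 2, 3, 5, 4
Ranks of variable 2: 4, 2, 3, 1, 5
d = r₁ − r₂: -3, 0, 0, 4, -1
d²: 9, 0, 0, 16, 1; Σd² = 26
ρ = 1 − 6·26/(5·24) = 1 − 156/120 = -0.300

-0.300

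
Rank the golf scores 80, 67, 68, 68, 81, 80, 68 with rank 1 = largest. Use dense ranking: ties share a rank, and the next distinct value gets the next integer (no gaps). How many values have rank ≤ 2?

Sorted (descending): 81, 80, 80, 68, 68, 68, 67
The 2 values of 80 share dense rank 2.
The 3 values of 68 share dense rank 3.
Remaining distinct values take the next consecutive integers.
Ranks ≤ 2: {1, 2, 2} → 3 values.

3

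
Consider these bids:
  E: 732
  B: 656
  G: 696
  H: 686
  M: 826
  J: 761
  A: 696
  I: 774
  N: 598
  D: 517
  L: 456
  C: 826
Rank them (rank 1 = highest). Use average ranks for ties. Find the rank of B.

Sorted (descending): 826, 826, 774, 761, 732, 696, 696, 686, 656, 598, 517, 456
The 2 values of 826 occupy positions 1–2 → average rank (1+2)/2 = 1.5.
The 2 values of 696 occupy positions 6–7 → average rank (6+7)/2 = 6.5.
B has value 656 → rank 9.

9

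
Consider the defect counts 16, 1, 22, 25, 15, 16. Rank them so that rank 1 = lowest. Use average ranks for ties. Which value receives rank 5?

Sorted (ascending): 1, 15, 16, 16, 22, 25
The 2 values of 16 occupy positions 3–4 → average rank (3+4)/2 = 3.5.
Rank 5 → value 22.

22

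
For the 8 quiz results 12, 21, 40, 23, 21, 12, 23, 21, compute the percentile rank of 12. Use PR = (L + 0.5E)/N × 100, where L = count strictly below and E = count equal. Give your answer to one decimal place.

12.5

N = 8.
Strictly below 12: 0. Equal to 12: 2.
PR = (0 + 0.5·2)/8 × 100 = 12.5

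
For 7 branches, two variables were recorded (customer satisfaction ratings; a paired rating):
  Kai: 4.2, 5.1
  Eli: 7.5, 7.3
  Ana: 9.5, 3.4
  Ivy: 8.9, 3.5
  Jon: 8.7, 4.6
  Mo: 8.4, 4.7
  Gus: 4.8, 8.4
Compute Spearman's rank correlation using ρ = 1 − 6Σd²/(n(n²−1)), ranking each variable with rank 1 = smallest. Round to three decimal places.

Ranks of variable 1: 1, 3, 7, 6, 5, 4, 2
Ranks of variable 2: 5, 6, 1, 2, 3, 4, 7
d = r₁ − r₂: -4, -3, 6, 4, 2, 0, -5
d²: 16, 9, 36, 16, 4, 0, 25; Σd² = 106
ρ = 1 − 6·106/(7·48) = 1 − 636/336 = -0.893

-0.893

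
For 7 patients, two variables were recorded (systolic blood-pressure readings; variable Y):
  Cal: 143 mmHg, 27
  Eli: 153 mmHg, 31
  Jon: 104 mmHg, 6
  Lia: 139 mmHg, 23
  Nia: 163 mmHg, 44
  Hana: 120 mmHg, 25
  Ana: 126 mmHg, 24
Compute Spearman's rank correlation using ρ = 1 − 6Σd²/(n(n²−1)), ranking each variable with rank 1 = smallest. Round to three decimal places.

Ranks of variable 1: 5, 6, 1, 4, 7, 2, 3
Ranks of variable 2: 5, 6, 1, 2, 7, 4, 3
d = r₁ − r₂: 0, 0, 0, 2, 0, -2, 0
d²: 0, 0, 0, 4, 0, 4, 0; Σd² = 8
ρ = 1 − 6·8/(7·48) = 1 − 48/336 = 0.857

0.857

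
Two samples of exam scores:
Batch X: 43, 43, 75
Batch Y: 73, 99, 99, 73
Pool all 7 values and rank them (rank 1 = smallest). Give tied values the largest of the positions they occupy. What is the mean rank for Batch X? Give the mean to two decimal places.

3.00

Sorted (ascending): 43, 43, 73, 73, 75, 99, 99
The 2 values of 43 occupy positions 1–2 → each gets rank 2.
The 2 values of 73 occupy positions 3–4 → each gets rank 4.
The 2 values of 99 occupy positions 6–7 → each gets rank 7.
Batch X values → pooled ranks: 43→2, 43→2, 75→5
Mean rank = (2 + 2 + 5) / 3 = 3.00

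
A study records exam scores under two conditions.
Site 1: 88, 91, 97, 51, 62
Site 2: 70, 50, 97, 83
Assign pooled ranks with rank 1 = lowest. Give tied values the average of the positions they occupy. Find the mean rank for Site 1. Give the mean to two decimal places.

Sorted (ascending): 50, 51, 62, 70, 83, 88, 91, 97, 97
The 2 values of 97 occupy positions 8–9 → average rank (8+9)/2 = 8.5.
Site 1 values → pooled ranks: 88→6, 91→7, 97→8.5, 51→2, 62→3
Mean rank = (6 + 7 + 8.5 + 2 + 3) / 5 = 5.30

5.30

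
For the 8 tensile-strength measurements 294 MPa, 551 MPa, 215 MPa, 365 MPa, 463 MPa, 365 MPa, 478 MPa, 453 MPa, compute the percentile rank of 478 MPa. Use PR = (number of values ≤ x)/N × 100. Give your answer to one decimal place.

N = 8.
Strictly below 478: 6. Equal to 478: 1.
PR = 7/8 × 100 = 87.5

87.5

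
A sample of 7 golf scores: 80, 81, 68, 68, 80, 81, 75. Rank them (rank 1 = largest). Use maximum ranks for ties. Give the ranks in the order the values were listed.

Sorted (descending): 81, 81, 80, 80, 75, 68, 68
The 2 values of 81 occupy positions 1–2 → each gets rank 2.
The 2 values of 80 occupy positions 3–4 → each gets rank 4.
The 2 values of 68 occupy positions 6–7 → each gets rank 7.

4, 2, 7, 7, 4, 2, 5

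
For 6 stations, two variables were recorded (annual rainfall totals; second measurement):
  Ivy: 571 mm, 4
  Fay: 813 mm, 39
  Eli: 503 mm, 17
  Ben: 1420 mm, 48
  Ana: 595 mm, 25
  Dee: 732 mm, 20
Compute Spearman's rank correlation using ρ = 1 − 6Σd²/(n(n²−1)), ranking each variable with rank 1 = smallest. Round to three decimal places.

0.886

Ranks of variable 1: 2, 5, 1, 6, 3, 4
Ranks of variable 2: 1, 5, 2, 6, 4, 3
d = r₁ − r₂: 1, 0, -1, 0, -1, 1
d²: 1, 0, 1, 0, 1, 1; Σd² = 4
ρ = 1 − 6·4/(6·35) = 1 − 24/210 = 0.886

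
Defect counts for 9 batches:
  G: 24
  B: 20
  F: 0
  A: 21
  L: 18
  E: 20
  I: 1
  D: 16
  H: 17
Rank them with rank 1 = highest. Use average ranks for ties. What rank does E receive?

Sorted (descending): 24, 21, 20, 20, 18, 17, 16, 1, 0
The 2 values of 20 occupy positions 3–4 → average rank (3+4)/2 = 3.5.
E has value 20 → rank 3.5.

3.5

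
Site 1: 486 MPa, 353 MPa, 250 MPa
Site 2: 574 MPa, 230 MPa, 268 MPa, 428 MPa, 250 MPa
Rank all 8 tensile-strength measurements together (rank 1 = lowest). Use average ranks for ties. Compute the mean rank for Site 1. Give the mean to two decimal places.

4.83

Sorted (ascending): 230, 250, 250, 268, 353, 428, 486, 574
The 2 values of 250 occupy positions 2–3 → average rank (2+3)/2 = 2.5.
Site 1 values → pooled ranks: 486→7, 353→5, 250→2.5
Mean rank = (7 + 5 + 2.5) / 3 = 4.83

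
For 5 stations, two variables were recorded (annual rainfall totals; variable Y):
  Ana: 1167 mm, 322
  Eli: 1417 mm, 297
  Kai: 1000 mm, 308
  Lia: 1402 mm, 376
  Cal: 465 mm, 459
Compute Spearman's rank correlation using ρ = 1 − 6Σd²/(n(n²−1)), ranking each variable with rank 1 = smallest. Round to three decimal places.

-0.600

Ranks of variable 1: 3, 5, 2, 4, 1
Ranks of variable 2: 3, 1, 2, 4, 5
d = r₁ − r₂: 0, 4, 0, 0, -4
d²: 0, 16, 0, 0, 16; Σd² = 32
ρ = 1 − 6·32/(5·24) = 1 − 192/120 = -0.600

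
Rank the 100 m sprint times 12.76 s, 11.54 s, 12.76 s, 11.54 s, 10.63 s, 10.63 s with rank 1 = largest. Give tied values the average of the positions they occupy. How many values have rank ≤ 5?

4

Sorted (descending): 12.76, 12.76, 11.54, 11.54, 10.63, 10.63
The 2 values of 12.76 occupy positions 1–2 → average rank (1+2)/2 = 1.5.
The 2 values of 11.54 occupy positions 3–4 → average rank (3+4)/2 = 3.5.
The 2 values of 10.63 occupy positions 5–6 → average rank (5+6)/2 = 5.5.
Ranks ≤ 5: {1.5, 1.5, 3.5, 3.5} → 4 values.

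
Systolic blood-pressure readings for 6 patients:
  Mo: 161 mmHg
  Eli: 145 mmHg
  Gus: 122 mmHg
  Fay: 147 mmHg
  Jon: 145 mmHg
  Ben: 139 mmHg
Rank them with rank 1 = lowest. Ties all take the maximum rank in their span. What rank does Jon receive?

Sorted (ascending): 122, 139, 145, 145, 147, 161
The 2 values of 145 occupy positions 3–4 → each gets rank 4.
Jon has value 145 mmHg → rank 4.

4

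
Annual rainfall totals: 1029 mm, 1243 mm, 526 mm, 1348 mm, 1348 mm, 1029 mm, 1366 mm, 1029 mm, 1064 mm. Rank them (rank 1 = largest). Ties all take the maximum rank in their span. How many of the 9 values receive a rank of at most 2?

1

Sorted (descending): 1366, 1348, 1348, 1243, 1064, 1029, 1029, 1029, 526
The 2 values of 1348 occupy positions 2–3 → each gets rank 3.
The 3 values of 1029 occupy positions 6–8 → each gets rank 8.
Ranks ≤ 2: {1} → 1 value.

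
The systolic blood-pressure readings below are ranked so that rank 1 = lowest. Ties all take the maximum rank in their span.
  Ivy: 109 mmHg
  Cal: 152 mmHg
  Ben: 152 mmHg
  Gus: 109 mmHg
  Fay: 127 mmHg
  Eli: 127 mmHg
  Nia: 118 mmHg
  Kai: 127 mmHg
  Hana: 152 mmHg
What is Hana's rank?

Sorted (ascending): 109, 109, 118, 127, 127, 127, 152, 152, 152
The 2 values of 109 occupy positions 1–2 → each gets rank 2.
The 3 values of 127 occupy positions 4–6 → each gets rank 6.
The 3 values of 152 occupy positions 7–9 → each gets rank 9.
Hana has value 152 mmHg → rank 9.

9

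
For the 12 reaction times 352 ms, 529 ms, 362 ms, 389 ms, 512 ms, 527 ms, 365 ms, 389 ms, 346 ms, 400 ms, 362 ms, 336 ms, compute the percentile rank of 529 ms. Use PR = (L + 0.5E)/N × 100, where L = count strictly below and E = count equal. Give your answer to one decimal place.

N = 12.
Strictly below 529: 11. Equal to 529: 1.
PR = (11 + 0.5·1)/12 × 100 = 95.8

95.8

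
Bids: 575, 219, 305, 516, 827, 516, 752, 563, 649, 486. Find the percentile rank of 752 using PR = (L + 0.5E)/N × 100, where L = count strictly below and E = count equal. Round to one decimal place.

N = 10.
Strictly below 752: 8. Equal to 752: 1.
PR = (8 + 0.5·1)/10 × 100 = 85.0

85.0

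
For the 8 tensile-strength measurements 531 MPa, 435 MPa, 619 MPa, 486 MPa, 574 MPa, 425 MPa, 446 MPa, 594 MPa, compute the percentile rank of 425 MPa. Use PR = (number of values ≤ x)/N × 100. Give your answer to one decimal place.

12.5

N = 8.
Strictly below 425: 0. Equal to 425: 1.
PR = 1/8 × 100 = 12.5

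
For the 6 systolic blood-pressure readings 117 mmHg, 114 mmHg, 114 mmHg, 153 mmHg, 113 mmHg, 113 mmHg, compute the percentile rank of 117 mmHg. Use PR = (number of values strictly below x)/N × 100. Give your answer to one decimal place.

66.7

N = 6.
Strictly below 117: 4. Equal to 117: 1.
PR = 4/6 × 100 = 66.7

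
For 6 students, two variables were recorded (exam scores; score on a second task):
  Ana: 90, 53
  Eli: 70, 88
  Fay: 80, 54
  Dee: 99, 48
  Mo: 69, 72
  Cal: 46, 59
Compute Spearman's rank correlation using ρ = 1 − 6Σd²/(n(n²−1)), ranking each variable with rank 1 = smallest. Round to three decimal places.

-0.771

Ranks of variable 1: 5, 3, 4, 6, 2, 1
Ranks of variable 2: 2, 6, 3, 1, 5, 4
d = r₁ − r₂: 3, -3, 1, 5, -3, -3
d²: 9, 9, 1, 25, 9, 9; Σd² = 62
ρ = 1 − 6·62/(6·35) = 1 − 372/210 = -0.771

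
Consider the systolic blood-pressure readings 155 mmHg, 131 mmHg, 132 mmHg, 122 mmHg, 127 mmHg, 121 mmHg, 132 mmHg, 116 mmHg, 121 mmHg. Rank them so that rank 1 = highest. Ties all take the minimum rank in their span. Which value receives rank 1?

Sorted (descending): 155, 132, 132, 131, 127, 122, 121, 121, 116
The 2 values of 132 occupy positions 2–3 → each gets rank 2.
The 2 values of 121 occupy positions 7–8 → each gets rank 7.
Rank 1 → value 155.

155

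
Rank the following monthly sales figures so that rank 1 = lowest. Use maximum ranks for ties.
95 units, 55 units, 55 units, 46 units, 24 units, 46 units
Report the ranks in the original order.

6, 5, 5, 3, 1, 3

Sorted (ascending): 24, 46, 46, 55, 55, 95
The 2 values of 46 occupy positions 2–3 → each gets rank 3.
The 2 values of 55 occupy positions 4–5 → each gets rank 5.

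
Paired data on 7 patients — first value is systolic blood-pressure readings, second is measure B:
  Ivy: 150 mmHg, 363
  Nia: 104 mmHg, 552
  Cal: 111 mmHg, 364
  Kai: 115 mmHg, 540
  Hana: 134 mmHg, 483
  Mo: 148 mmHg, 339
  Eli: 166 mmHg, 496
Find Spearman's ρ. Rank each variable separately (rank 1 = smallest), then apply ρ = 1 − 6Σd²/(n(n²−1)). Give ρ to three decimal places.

-0.464

Ranks of variable 1: 6, 1, 2, 3, 4, 5, 7
Ranks of variable 2: 2, 7, 3, 6, 4, 1, 5
d = r₁ − r₂: 4, -6, -1, -3, 0, 4, 2
d²: 16, 36, 1, 9, 0, 16, 4; Σd² = 82
ρ = 1 − 6·82/(7·48) = 1 − 492/336 = -0.464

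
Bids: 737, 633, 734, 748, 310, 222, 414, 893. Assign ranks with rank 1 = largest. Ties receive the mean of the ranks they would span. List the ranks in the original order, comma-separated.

3, 5, 4, 2, 7, 8, 6, 1

Sorted (descending): 893, 748, 737, 734, 633, 414, 310, 222
No ties — each value takes its position as its rank.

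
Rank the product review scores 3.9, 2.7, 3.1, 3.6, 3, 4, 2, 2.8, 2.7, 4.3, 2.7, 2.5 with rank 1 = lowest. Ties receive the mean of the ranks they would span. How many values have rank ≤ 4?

5

Sorted (ascending): 2, 2.5, 2.7, 2.7, 2.7, 2.8, 3, 3.1, 3.6, 3.9, 4, 4.3
The 3 values of 2.7 occupy positions 3–5 → average rank 4.
Ranks ≤ 4: {1, 2, 4, 4, 4} → 5 values.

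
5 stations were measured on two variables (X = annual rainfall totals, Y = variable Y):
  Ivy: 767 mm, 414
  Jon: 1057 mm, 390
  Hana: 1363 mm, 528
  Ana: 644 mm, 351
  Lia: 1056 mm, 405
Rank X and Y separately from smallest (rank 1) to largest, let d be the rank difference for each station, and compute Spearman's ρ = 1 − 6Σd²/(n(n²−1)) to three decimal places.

Ranks of variable 1: 2, 4, 5, 1, 3
Ranks of variable 2: 4, 2, 5, 1, 3
d = r₁ − r₂: -2, 2, 0, 0, 0
d²: 4, 4, 0, 0, 0; Σd² = 8
ρ = 1 − 6·8/(5·24) = 1 − 48/120 = 0.600

0.600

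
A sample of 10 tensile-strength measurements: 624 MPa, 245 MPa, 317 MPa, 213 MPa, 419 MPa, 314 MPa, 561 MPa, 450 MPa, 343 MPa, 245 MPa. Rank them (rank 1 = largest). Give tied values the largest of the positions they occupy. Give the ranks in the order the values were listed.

1, 9, 6, 10, 4, 7, 2, 3, 5, 9

Sorted (descending): 624, 561, 450, 419, 343, 317, 314, 245, 245, 213
The 2 values of 245 occupy positions 8–9 → each gets rank 9.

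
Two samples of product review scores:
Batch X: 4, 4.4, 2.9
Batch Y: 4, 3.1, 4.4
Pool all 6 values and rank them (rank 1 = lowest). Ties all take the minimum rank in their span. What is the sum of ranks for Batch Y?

Sorted (ascending): 2.9, 3.1, 4, 4, 4.4, 4.4
The 2 values of 4 occupy positions 3–4 → each gets rank 3.
The 2 values of 4.4 occupy positions 5–6 → each gets rank 5.
Batch Y values → pooled ranks: 4→3, 3.1→2, 4.4→5
Rank sum = 3 + 2 + 5 = 10

10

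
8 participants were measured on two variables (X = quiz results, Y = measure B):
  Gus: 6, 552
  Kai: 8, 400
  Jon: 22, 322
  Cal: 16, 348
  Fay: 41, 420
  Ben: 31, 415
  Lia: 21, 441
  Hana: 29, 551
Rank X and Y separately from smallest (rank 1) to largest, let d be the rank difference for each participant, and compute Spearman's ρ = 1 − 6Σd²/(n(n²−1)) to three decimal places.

Ranks of variable 1: 1, 2, 5, 3, 8, 7, 4, 6
Ranks of variable 2: 8, 3, 1, 2, 5, 4, 6, 7
d = r₁ − r₂: -7, -1, 4, 1, 3, 3, -2, -1
d²: 49, 1, 16, 1, 9, 9, 4, 1; Σd² = 90
ρ = 1 − 6·90/(8·63) = 1 − 540/504 = -0.071

-0.071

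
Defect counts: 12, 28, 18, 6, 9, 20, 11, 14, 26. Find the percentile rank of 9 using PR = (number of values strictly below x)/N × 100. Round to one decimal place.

N = 9.
Strictly below 9: 1. Equal to 9: 1.
PR = 1/9 × 100 = 11.1

11.1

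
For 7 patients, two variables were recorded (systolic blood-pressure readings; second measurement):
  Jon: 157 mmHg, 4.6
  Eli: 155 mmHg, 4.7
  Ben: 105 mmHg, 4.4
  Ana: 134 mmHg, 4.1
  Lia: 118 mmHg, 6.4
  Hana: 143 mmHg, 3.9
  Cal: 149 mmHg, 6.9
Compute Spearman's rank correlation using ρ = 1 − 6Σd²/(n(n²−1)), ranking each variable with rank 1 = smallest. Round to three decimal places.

0.214

Ranks of variable 1: 7, 6, 1, 3, 2, 4, 5
Ranks of variable 2: 4, 5, 3, 2, 6, 1, 7
d = r₁ − r₂: 3, 1, -2, 1, -4, 3, -2
d²: 9, 1, 4, 1, 16, 9, 4; Σd² = 44
ρ = 1 − 6·44/(7·48) = 1 − 264/336 = 0.214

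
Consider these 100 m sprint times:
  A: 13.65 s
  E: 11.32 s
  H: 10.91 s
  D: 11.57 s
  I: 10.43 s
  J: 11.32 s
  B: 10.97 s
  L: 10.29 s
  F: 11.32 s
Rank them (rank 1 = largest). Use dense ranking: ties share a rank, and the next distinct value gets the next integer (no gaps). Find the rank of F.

Sorted (descending): 13.65, 11.57, 11.32, 11.32, 11.32, 10.97, 10.91, 10.43, 10.29
The 3 values of 11.32 share dense rank 3.
Remaining distinct values take the next consecutive integers.
F has value 11.32 s → rank 3.

3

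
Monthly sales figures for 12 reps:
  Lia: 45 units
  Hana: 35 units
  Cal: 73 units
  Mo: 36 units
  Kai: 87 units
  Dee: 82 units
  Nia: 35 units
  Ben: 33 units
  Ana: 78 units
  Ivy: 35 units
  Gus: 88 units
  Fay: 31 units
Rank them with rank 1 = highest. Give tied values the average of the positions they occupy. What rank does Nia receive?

Sorted (descending): 88, 87, 82, 78, 73, 45, 36, 35, 35, 35, 33, 31
The 3 values of 35 occupy positions 8–10 → average rank 9.
Nia has value 35 units → rank 9.

9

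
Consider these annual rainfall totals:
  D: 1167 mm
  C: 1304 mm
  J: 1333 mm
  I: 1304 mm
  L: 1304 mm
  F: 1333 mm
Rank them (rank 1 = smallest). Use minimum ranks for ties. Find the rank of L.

2

Sorted (ascending): 1167, 1304, 1304, 1304, 1333, 1333
The 3 values of 1304 occupy positions 2–4 → each gets rank 2.
The 2 values of 1333 occupy positions 5–6 → each gets rank 5.
L has value 1304 mm → rank 2.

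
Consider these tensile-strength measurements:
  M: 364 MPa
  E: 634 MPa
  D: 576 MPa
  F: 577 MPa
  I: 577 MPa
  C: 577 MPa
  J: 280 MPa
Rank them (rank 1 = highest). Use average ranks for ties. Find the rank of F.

Sorted (descending): 634, 577, 577, 577, 576, 364, 280
The 3 values of 577 occupy positions 2–4 → average rank 3.
F has value 577 MPa → rank 3.

3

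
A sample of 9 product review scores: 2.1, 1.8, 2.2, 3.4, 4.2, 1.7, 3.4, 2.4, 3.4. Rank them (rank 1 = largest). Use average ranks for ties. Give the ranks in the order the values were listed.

Sorted (descending): 4.2, 3.4, 3.4, 3.4, 2.4, 2.2, 2.1, 1.8, 1.7
The 3 values of 3.4 occupy positions 2–4 → average rank 3.

7, 8, 6, 3, 1, 9, 3, 5, 3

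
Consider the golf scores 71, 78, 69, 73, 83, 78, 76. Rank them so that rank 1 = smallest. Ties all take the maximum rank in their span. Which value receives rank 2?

Sorted (ascending): 69, 71, 73, 76, 78, 78, 83
The 2 values of 78 occupy positions 5–6 → each gets rank 6.
Rank 2 → value 71.

71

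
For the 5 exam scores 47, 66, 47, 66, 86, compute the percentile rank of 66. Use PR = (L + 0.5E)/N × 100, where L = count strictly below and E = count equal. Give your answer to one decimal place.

N = 5.
Strictly below 66: 2. Equal to 66: 2.
PR = (2 + 0.5·2)/5 × 100 = 60.0

60.0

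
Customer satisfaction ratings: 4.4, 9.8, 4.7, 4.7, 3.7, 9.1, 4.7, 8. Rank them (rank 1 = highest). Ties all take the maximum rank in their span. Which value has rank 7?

4.4

Sorted (descending): 9.8, 9.1, 8, 4.7, 4.7, 4.7, 4.4, 3.7
The 3 values of 4.7 occupy positions 4–6 → each gets rank 6.
Rank 7 → value 4.4.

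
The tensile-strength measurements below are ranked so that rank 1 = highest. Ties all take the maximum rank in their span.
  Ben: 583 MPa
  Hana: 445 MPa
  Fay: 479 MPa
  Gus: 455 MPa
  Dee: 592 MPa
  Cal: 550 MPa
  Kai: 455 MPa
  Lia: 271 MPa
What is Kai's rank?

Sorted (descending): 592, 583, 550, 479, 455, 455, 445, 271
The 2 values of 455 occupy positions 5–6 → each gets rank 6.
Kai has value 455 MPa → rank 6.

6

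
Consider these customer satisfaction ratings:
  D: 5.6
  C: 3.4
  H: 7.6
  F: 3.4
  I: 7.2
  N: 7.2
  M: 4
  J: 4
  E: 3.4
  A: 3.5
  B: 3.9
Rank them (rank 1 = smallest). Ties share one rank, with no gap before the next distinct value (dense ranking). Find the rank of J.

4

Sorted (ascending): 3.4, 3.4, 3.4, 3.5, 3.9, 4, 4, 5.6, 7.2, 7.2, 7.6
The 3 values of 3.4 share dense rank 1.
The 2 values of 4 share dense rank 4.
The 2 values of 7.2 share dense rank 6.
Remaining distinct values take the next consecutive integers.
J has value 4 → rank 4.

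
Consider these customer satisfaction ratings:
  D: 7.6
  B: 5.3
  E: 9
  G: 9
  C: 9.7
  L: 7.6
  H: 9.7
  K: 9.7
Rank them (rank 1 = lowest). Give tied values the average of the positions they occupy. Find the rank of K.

Sorted (ascending): 5.3, 7.6, 7.6, 9, 9, 9.7, 9.7, 9.7
The 2 values of 7.6 occupy positions 2–3 → average rank (2+3)/2 = 2.5.
The 2 values of 9 occupy positions 4–5 → average rank (4+5)/2 = 4.5.
The 3 values of 9.7 occupy positions 6–8 → average rank 7.
K has value 9.7 → rank 7.

7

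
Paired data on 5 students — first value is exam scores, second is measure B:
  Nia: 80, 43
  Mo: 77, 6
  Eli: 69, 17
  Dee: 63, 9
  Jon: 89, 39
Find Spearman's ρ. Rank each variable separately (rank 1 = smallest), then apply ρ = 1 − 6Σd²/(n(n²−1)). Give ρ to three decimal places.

0.600

Ranks of variable 1: 4, 3, 2, 1, 5
Ranks of variable 2: 5, 1, 3, 2, 4
d = r₁ − r₂: -1, 2, -1, -1, 1
d²: 1, 4, 1, 1, 1; Σd² = 8
ρ = 1 − 6·8/(5·24) = 1 − 48/120 = 0.600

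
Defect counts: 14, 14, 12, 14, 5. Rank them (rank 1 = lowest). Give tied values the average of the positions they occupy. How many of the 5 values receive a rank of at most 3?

Sorted (ascending): 5, 12, 14, 14, 14
The 3 values of 14 occupy positions 3–5 → average rank 4.
Ranks ≤ 3: {1, 2} → 2 values.

2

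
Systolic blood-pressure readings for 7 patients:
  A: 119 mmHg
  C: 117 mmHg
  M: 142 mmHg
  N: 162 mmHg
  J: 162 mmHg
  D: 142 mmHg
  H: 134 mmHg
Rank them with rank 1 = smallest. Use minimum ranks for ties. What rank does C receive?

1

Sorted (ascending): 117, 119, 134, 142, 142, 162, 162
The 2 values of 142 occupy positions 4–5 → each gets rank 4.
The 2 values of 162 occupy positions 6–7 → each gets rank 6.
C has value 117 mmHg → rank 1.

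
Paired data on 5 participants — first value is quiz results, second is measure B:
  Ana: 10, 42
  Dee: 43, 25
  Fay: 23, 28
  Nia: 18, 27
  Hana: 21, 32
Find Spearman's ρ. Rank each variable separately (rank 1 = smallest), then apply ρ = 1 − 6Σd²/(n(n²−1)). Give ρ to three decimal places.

Ranks of variable 1: 1, 5, 4, 2, 3
Ranks of variable 2: 5, 1, 3, 2, 4
d = r₁ − r₂: -4, 4, 1, 0, -1
d²: 16, 16, 1, 0, 1; Σd² = 34
ρ = 1 − 6·34/(5·24) = 1 − 204/120 = -0.700

-0.700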